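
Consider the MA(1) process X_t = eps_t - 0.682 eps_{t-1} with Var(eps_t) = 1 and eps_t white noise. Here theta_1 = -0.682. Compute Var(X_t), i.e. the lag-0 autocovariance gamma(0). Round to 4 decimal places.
\gamma(0) = 1.4651

For an MA(q) process X_t = eps_t + sum_i theta_i eps_{t-i} with
Var(eps_t) = sigma^2, the variance is
  gamma(0) = sigma^2 * (1 + sum_i theta_i^2).
  sum_i theta_i^2 = (-0.682)^2 = 0.465124.
  gamma(0) = 1 * (1 + 0.465124) = 1 * 1.465124 = 1.465124, which rounds to 1.4651.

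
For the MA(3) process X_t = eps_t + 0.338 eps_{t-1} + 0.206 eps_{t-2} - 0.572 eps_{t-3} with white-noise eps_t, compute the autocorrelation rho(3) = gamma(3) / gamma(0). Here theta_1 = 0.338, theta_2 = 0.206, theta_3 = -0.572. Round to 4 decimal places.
\rho(3) = -0.3855

For an MA(q) process with theta_0 = 1, the autocovariance is
  gamma(k) = sigma^2 * sum_{i=0..q-k} theta_i * theta_{i+k},
and rho(k) = gamma(k) / gamma(0). Sigma^2 cancels.
  numerator   = (1)*(-0.572) = -0.572.
  denominator = (1)^2 + (0.338)^2 + (0.206)^2 + (-0.572)^2 = 1.483864.
  rho(3) = -0.572 / 1.483864 = -0.3855.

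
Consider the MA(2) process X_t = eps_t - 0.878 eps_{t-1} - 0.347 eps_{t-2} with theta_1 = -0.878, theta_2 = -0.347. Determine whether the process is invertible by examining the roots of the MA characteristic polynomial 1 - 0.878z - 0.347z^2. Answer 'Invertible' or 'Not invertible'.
\text{Not invertible}

The MA(q) characteristic polynomial is P(z) = 1 - 0.878z - 0.347z^2.
Invertibility requires all roots to lie outside the unit circle, i.e. |z| > 1 for every root.
Set 1 + (-0.878) z + (-0.347) z^2 = 0, i.e. a z^2 + b z + c = 0 with a = -0.347, b = -0.878, c = 1.
Discriminant D = b^2 - 4ac = (-0.878)^2 - 4*(-0.347)*1 = 0.770884 - (-1.388) = 2.158884.
D >= 0, so the roots are real: z = (-b +/- sqrt(D)) / (2a) = (0.878 +/- 1.469314) / (-0.694).
  z_1 = (0.878 + 1.469314) / (-0.694) = -3.3823,   |z_1| = 3.3823.
  z_2 = (0.878 - 1.469314) / (-0.694) = 0.852,   |z_2| = 0.852.
Moduli of all roots: 3.3823, 0.8520.
All moduli strictly greater than 1? No.
Verdict: Not invertible.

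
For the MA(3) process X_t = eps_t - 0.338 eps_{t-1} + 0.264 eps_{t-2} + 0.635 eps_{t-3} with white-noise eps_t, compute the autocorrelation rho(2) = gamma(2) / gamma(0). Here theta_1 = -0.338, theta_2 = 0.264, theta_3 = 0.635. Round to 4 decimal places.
\rho(2) = 0.0311

For an MA(q) process with theta_0 = 1, the autocovariance is
  gamma(k) = sigma^2 * sum_{i=0..q-k} theta_i * theta_{i+k},
and rho(k) = gamma(k) / gamma(0). Sigma^2 cancels.
  numerator   = (1)*(0.264) + (-0.338)*(0.635) = 0.04937.
  denominator = (1)^2 + (-0.338)^2 + (0.264)^2 + (0.635)^2 = 1.587165.
  rho(2) = 0.04937 / 1.587165 = 0.0311.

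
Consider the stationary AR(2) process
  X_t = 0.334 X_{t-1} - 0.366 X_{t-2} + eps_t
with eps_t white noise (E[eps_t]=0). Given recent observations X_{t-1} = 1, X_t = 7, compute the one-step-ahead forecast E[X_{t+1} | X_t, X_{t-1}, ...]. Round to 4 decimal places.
E[X_{t+1} \mid \mathcal F_t] = 1.9720

For an AR(p) model X_t = c + sum_i phi_i X_{t-i} + eps_t, the
one-step-ahead conditional mean is
  E[X_{t+1} | X_t, ...] = c + sum_i phi_i X_{t+1-i}.
Substitute known values:
  E[X_{t+1} | ...] = (0.334) * (7) + (-0.366) * (1)
                   = 1.9720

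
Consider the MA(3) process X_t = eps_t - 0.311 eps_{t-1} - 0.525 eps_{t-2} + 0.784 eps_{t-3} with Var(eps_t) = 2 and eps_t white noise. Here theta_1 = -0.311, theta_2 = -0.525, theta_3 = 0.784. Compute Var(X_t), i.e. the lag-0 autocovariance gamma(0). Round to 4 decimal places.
\gamma(0) = 3.9740

For an MA(q) process X_t = eps_t + sum_i theta_i eps_{t-i} with
Var(eps_t) = sigma^2, the variance is
  gamma(0) = sigma^2 * (1 + sum_i theta_i^2).
  sum_i theta_i^2 = (-0.311)^2 + (-0.525)^2 + (0.784)^2 = 0.096721 + 0.275625 + 0.614656 = 0.987002.
  gamma(0) = 2 * (1 + 0.987002) = 2 * 1.987002 = 3.974004, which rounds to 3.9740.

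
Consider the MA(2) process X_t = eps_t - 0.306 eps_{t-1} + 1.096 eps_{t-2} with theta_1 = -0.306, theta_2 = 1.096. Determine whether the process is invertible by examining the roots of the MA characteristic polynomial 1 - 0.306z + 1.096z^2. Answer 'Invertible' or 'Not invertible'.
\text{Not invertible}

The MA(q) characteristic polynomial is P(z) = 1 - 0.306z + 1.096z^2.
Invertibility requires all roots to lie outside the unit circle, i.e. |z| > 1 for every root.
Set 1 + (-0.306) z + (1.096) z^2 = 0, i.e. a z^2 + b z + c = 0 with a = 1.096, b = -0.306, c = 1.
Discriminant D = b^2 - 4ac = (-0.306)^2 - 4*(1.096)*1 = 0.093636 - (4.384) = -4.290364.
D < 0, so the roots are the complex-conjugate pair z = (-b +/- i sqrt(-D)) / (2a) = 0.1396 +/- 0.9449i.
For a conjugate pair |z|^2 = z * conj(z) = (product of roots) = c/a = 1/(1.096) = 0.912409, so |z| = sqrt(0.912409) = 0.9552 for both roots.
Moduli of all roots: 0.9552, 0.9552.
All moduli strictly greater than 1? No.
Verdict: Not invertible.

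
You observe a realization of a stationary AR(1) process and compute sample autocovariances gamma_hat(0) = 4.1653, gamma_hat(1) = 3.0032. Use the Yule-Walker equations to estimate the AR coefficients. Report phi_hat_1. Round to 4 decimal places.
\hat\phi_{1} = 0.7210

The Yule-Walker equations for an AR(p) process read, in matrix form,
  Gamma_p phi = r_p,   with   (Gamma_p)_{ij} = gamma(|i - j|),
                       (r_p)_i = gamma(i),   i,j = 1..p.
Substitute the sample gammas (Toeplitz matrix and right-hand side of size 1):
  Gamma_p = [[4.1653]]
  r_p     = [3.0032]
With p = 1 this is the single equation gamma(0) phi_1 = gamma(1):
  phi_hat_1 = gamma(1) / gamma(0) = 3.0032 / 4.1653 = 0.7210.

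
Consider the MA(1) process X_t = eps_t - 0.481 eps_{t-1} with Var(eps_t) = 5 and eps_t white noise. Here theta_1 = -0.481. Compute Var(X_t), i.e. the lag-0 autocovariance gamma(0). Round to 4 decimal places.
\gamma(0) = 6.1568

For an MA(q) process X_t = eps_t + sum_i theta_i eps_{t-i} with
Var(eps_t) = sigma^2, the variance is
  gamma(0) = sigma^2 * (1 + sum_i theta_i^2).
  sum_i theta_i^2 = (-0.481)^2 = 0.231361.
  gamma(0) = 5 * (1 + 0.231361) = 5 * 1.231361 = 6.156805, which rounds to 6.1568.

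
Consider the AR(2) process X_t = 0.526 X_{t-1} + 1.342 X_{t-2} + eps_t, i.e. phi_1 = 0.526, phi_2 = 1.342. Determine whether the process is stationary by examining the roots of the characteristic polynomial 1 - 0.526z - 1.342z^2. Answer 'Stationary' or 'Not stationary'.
\text{Not stationary}

The AR(p) characteristic polynomial is P(z) = 1 - 0.526z - 1.342z^2.
Stationarity requires all roots to lie outside the unit circle, i.e. |z| > 1 for every root.
Set 1 + (-0.526) z + (-1.342) z^2 = 0, i.e. a z^2 + b z + c = 0 with a = -1.342, b = -0.526, c = 1.
Discriminant D = b^2 - 4ac = (-0.526)^2 - 4*(-1.342)*1 = 0.276676 - (-5.368) = 5.644676.
D >= 0, so the roots are real: z = (-b +/- sqrt(D)) / (2a) = (0.526 +/- 2.375853) / (-2.684).
  z_1 = (0.526 + 2.375853) / (-2.684) = -1.0812,   |z_1| = 1.0812.
  z_2 = (0.526 - 2.375853) / (-2.684) = 0.6892,   |z_2| = 0.6892.
Moduli of all roots: 1.0812, 0.6892.
All moduli strictly greater than 1? No.
Verdict: Not stationary.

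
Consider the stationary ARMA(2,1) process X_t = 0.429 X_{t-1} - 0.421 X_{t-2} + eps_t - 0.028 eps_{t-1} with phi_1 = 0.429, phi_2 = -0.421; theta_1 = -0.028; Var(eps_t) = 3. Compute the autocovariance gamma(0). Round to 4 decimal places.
\gamma(0) = 3.9472

Multiply the model equation by X_{t-k} and take expectations. With theta_0 = psi_0 = 1 and psi_j the MA(infinity) weights, this gives
  gamma(k) - sum_i phi_i gamma(k-i) = c_k,
  c_k = sigma^2 * sum_{j=k..q} theta_j psi_{j-k}   (c_k = 0 for k > q),
using gamma(-m) = gamma(m).
psi-weights needed (psi_j = theta_j + sum_i phi_i psi_{j-i}):
  psi_1 = theta_1 + phi_1 = -0.028 + (0.429) = 0.401
Right-hand sides:
  c_0 = sigma^2 (1 + theta_1 psi_1) = 3 * (1 + (-0.028)(0.401)) = 3 * 0.988772 = 2.966316
  c_1 = sigma^2 theta_1 = 3 * (-0.028) = -0.084
  c_2 = 0
Equations for k = 0, 1, 2 (AR order 2, c_2 = 0):
  (E0) gamma(0) = phi_1 gamma(1) + phi_2 gamma(2) + c_0
  (E1) gamma(1) = phi_1 gamma(0) + phi_2 gamma(1) + c_1
  (E2) gamma(2) = phi_1 gamma(1) + phi_2 gamma(0)
From (E1): gamma(1) = A gamma(0) + B with
  A = phi_1 / (1 - phi_2) = 0.429 / 1.421 = 0.3019,   B = c_1 / (1 - phi_2) = -0.084 / 1.421 = -0.059113.
Insert (E2) into (E0): gamma(0) (1 - phi_2^2) = phi_1 (1 + phi_2) gamma(1) + c_0.
  phi_1 (1 + phi_2) = (0.429)(0.579) = 0.248391,   1 - phi_2^2 = 0.822759.
Replace gamma(1) by A gamma(0) + B and collect gamma(0):
  gamma(0) [0.822759 - (0.248391)(0.3019)] = (0.248391)(-0.059113) + 2.966316
  gamma(0) * 0.74777 = 2.951633
  gamma(0) = 2.951633 / 0.74777 = 3.947248.
Therefore gamma(0) = 3.9472 (to 4 decimal places).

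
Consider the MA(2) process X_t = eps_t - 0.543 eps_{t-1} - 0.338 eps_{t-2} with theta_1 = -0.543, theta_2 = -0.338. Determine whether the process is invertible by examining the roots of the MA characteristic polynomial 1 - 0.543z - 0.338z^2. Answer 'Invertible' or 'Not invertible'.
\text{Invertible}

The MA(q) characteristic polynomial is P(z) = 1 - 0.543z - 0.338z^2.
Invertibility requires all roots to lie outside the unit circle, i.e. |z| > 1 for every root.
Set 1 + (-0.543) z + (-0.338) z^2 = 0, i.e. a z^2 + b z + c = 0 with a = -0.338, b = -0.543, c = 1.
Discriminant D = b^2 - 4ac = (-0.543)^2 - 4*(-0.338)*1 = 0.294849 - (-1.352) = 1.646849.
D >= 0, so the roots are real: z = (-b +/- sqrt(D)) / (2a) = (0.543 +/- 1.283296) / (-0.676).
  z_1 = (0.543 + 1.283296) / (-0.676) = -2.7016,   |z_1| = 2.7016.
  z_2 = (0.543 - 1.283296) / (-0.676) = 1.0951,   |z_2| = 1.0951.
Moduli of all roots: 2.7016, 1.0951.
All moduli strictly greater than 1? Yes.
Verdict: Invertible.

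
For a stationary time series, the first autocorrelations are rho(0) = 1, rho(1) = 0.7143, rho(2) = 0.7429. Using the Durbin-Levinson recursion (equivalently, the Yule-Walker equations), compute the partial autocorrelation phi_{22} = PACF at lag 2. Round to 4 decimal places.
\phi_{22} = 0.4751

The PACF at lag k is phi_{kk}, the last component of the solution
to the Yule-Walker system G_k phi = r_k where
  (G_k)_{ij} = rho(|i - j|), (r_k)_i = rho(i), i,j = 1..k.
Equivalently, Durbin-Levinson gives phi_{kk} iteratively:
  phi_{11} = rho(1)
  phi_{kk} = [rho(k) - sum_{j=1..k-1} phi_{k-1,j} rho(k-j)]
            / [1 - sum_{j=1..k-1} phi_{k-1,j} rho(j)],
  phi_{k,j} = phi_{k-1,j} - phi_{kk} phi_{k-1,k-j},  j = 1..k-1.
Step k = 1:
  phi_11 = rho(1) = 0.7143.
Step k = 2:
  phi_22 = [rho(2) - phi_11 rho(1)] / [1 - phi_11 rho(1)] = [0.7429 - (0.7143)(0.7143)] / [1 - (0.7143)(0.7143)]
         = 0.23267551 / 0.48977551 = 0.4751.
Therefore phi_{22} = 0.4751.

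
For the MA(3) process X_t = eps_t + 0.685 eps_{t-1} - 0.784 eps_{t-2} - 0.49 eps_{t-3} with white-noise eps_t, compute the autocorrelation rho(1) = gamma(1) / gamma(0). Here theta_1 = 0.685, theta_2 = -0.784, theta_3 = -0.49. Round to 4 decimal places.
\rho(1) = 0.2290

For an MA(q) process with theta_0 = 1, the autocovariance is
  gamma(k) = sigma^2 * sum_{i=0..q-k} theta_i * theta_{i+k},
and rho(k) = gamma(k) / gamma(0). Sigma^2 cancels.
  numerator   = (1)*(0.685) + (0.685)*(-0.784) + (-0.784)*(-0.49) = 0.53212.
  denominator = (1)^2 + (0.685)^2 + (-0.784)^2 + (-0.49)^2 = 2.323981.
  rho(1) = 0.53212 / 2.323981 = 0.2290.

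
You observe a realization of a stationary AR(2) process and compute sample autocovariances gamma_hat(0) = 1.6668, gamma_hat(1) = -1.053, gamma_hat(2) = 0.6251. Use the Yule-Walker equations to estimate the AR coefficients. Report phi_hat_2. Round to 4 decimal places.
\hat\phi_{2} = -0.0401

The Yule-Walker equations for an AR(p) process read, in matrix form,
  Gamma_p phi = r_p,   with   (Gamma_p)_{ij} = gamma(|i - j|),
                       (r_p)_i = gamma(i),   i,j = 1..p.
Substitute the sample gammas (Toeplitz matrix and right-hand side of size 2):
  Gamma_p = [[1.6668, -1.053], [-1.053, 1.6668]]
  r_p     = [-1.053, 0.6251]
Written out:
  1.6668 phi_1 - 1.053 phi_2 = -1.053
  -1.053 phi_1 + 1.6668 phi_2 = 0.6251
Solve by Cramer's rule:
  det = gamma(0)^2 - gamma(1)^2 = (1.6668)^2 - (-1.053)^2 = 2.77822224 - 1.108809 = 1.66941324
  phi_hat_1 = [gamma(1) gamma(0) - gamma(1) gamma(2)] / det = [(-1.053)(1.6668) - (-1.053)(0.6251)] / 1.66941324 = -1.0969101 / 1.66941324 = -0.6571
  phi_hat_2 = [gamma(0) gamma(2) - gamma(1)^2] / det = [(1.6668)(0.6251) - (-1.053)^2] / 1.66941324 = -0.06689232 / 1.66941324 = -0.0401
So phi_hat = [-0.6571, -0.0401].
Therefore phi_hat_2 = -0.0401.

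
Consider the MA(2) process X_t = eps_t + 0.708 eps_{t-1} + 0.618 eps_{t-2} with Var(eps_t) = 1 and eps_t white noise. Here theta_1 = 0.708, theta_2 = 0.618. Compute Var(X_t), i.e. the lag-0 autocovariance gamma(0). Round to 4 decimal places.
\gamma(0) = 1.8832

For an MA(q) process X_t = eps_t + sum_i theta_i eps_{t-i} with
Var(eps_t) = sigma^2, the variance is
  gamma(0) = sigma^2 * (1 + sum_i theta_i^2).
  sum_i theta_i^2 = (0.708)^2 + (0.618)^2 = 0.501264 + 0.381924 = 0.883188.
  gamma(0) = 1 * (1 + 0.883188) = 1 * 1.883188 = 1.883188, which rounds to 1.8832.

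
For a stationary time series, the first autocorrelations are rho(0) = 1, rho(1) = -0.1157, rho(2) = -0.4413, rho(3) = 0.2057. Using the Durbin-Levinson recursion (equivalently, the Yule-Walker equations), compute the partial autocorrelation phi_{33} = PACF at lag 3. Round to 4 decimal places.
\phi_{33} = 0.1001

The PACF at lag k is phi_{kk}, the last component of the solution
to the Yule-Walker system G_k phi = r_k where
  (G_k)_{ij} = rho(|i - j|), (r_k)_i = rho(i), i,j = 1..k.
Equivalently, Durbin-Levinson gives phi_{kk} iteratively:
  phi_{11} = rho(1)
  phi_{kk} = [rho(k) - sum_{j=1..k-1} phi_{k-1,j} rho(k-j)]
            / [1 - sum_{j=1..k-1} phi_{k-1,j} rho(j)],
  phi_{k,j} = phi_{k-1,j} - phi_{kk} phi_{k-1,k-j},  j = 1..k-1.
Step k = 1:
  phi_11 = rho(1) = -0.1157.
Step k = 2:
  phi_22 = [rho(2) - phi_11 rho(1)] / [1 - phi_11 rho(1)] = [-0.4413 - (-0.1157)(-0.1157)] / [1 - (-0.1157)(-0.1157)]
         = -0.45468649 / 0.98661351 = -0.460856.
  Update: phi_21 = phi_11 - phi_22 phi_11 = -0.1157 - (-0.460856)(-0.1157) = -0.169021.
Step k = 3:
  phi_33 = [rho(3) - phi_21 rho(2) - phi_22 rho(1)] / [1 - phi_21 rho(1) - phi_22 rho(2)]
    numerator   = 0.2057 - (-0.169021)(-0.4413) - (-0.460856)(-0.1157) = 0.07779002
    denominator = 1 - (-0.169021)(-0.1157) - (-0.460856)(-0.4413) = 0.77706864
  phi_33 = 0.07779002 / 0.77706864 = 0.1001.
Therefore phi_{33} = 0.1001.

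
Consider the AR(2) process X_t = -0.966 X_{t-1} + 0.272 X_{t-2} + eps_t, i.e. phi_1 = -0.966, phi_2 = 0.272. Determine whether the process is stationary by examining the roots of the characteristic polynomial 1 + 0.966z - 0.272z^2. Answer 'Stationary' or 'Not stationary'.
\text{Not stationary}

The AR(p) characteristic polynomial is P(z) = 1 + 0.966z - 0.272z^2.
Stationarity requires all roots to lie outside the unit circle, i.e. |z| > 1 for every root.
Set 1 + (0.966) z + (-0.272) z^2 = 0, i.e. a z^2 + b z + c = 0 with a = -0.272, b = 0.966, c = 1.
Discriminant D = b^2 - 4ac = (0.966)^2 - 4*(-0.272)*1 = 0.933156 - (-1.088) = 2.021156.
D >= 0, so the roots are real: z = (-b +/- sqrt(D)) / (2a) = (-0.966 +/- 1.421674) / (-0.544).
  z_1 = (-0.966 + 1.421674) / (-0.544) = -0.8376,   |z_1| = 0.8376.
  z_2 = (-0.966 - 1.421674) / (-0.544) = 4.3891,   |z_2| = 4.3891.
Moduli of all roots: 0.8376, 4.3891.
All moduli strictly greater than 1? No.
Verdict: Not stationary.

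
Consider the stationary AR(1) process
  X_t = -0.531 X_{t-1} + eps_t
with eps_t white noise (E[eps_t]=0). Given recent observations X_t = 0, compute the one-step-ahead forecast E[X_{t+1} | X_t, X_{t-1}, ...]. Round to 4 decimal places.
E[X_{t+1} \mid \mathcal F_t] = 0.0000

For an AR(p) model X_t = c + sum_i phi_i X_{t-i} + eps_t, the
one-step-ahead conditional mean is
  E[X_{t+1} | X_t, ...] = c + sum_i phi_i X_{t+1-i}.
Substitute known values:
  E[X_{t+1} | ...] = (-0.531) * (0)
                   = 0.0000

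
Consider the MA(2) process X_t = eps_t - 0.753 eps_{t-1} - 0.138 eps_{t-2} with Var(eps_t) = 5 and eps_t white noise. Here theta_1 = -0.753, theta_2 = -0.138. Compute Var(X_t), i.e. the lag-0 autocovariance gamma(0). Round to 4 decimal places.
\gamma(0) = 7.9303

For an MA(q) process X_t = eps_t + sum_i theta_i eps_{t-i} with
Var(eps_t) = sigma^2, the variance is
  gamma(0) = sigma^2 * (1 + sum_i theta_i^2).
  sum_i theta_i^2 = (-0.753)^2 + (-0.138)^2 = 0.567009 + 0.019044 = 0.586053.
  gamma(0) = 5 * (1 + 0.586053) = 5 * 1.586053 = 7.930265, which rounds to 7.9303.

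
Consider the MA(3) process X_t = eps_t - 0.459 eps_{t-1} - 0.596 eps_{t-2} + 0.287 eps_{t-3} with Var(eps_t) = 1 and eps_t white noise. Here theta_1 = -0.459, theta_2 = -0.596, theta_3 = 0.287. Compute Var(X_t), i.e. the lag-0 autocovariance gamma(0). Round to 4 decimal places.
\gamma(0) = 1.6483

For an MA(q) process X_t = eps_t + sum_i theta_i eps_{t-i} with
Var(eps_t) = sigma^2, the variance is
  gamma(0) = sigma^2 * (1 + sum_i theta_i^2).
  sum_i theta_i^2 = (-0.459)^2 + (-0.596)^2 + (0.287)^2 = 0.210681 + 0.355216 + 0.082369 = 0.648266.
  gamma(0) = 1 * (1 + 0.648266) = 1 * 1.648266 = 1.648266, which rounds to 1.6483.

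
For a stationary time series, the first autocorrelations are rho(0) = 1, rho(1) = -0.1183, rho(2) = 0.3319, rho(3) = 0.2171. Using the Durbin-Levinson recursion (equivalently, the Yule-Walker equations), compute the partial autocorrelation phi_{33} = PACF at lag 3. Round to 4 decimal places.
\phi_{33} = 0.3190

The PACF at lag k is phi_{kk}, the last component of the solution
to the Yule-Walker system G_k phi = r_k where
  (G_k)_{ij} = rho(|i - j|), (r_k)_i = rho(i), i,j = 1..k.
Equivalently, Durbin-Levinson gives phi_{kk} iteratively:
  phi_{11} = rho(1)
  phi_{kk} = [rho(k) - sum_{j=1..k-1} phi_{k-1,j} rho(k-j)]
            / [1 - sum_{j=1..k-1} phi_{k-1,j} rho(j)],
  phi_{k,j} = phi_{k-1,j} - phi_{kk} phi_{k-1,k-j},  j = 1..k-1.
Step k = 1:
  phi_11 = rho(1) = -0.1183.
Step k = 2:
  phi_22 = [rho(2) - phi_11 rho(1)] / [1 - phi_11 rho(1)] = [0.3319 - (-0.1183)(-0.1183)] / [1 - (-0.1183)(-0.1183)]
         = 0.31790511 / 0.98600511 = 0.322417.
  Update: phi_21 = phi_11 - phi_22 phi_11 = -0.1183 - (0.322417)(-0.1183) = -0.080158.
Step k = 3:
  phi_33 = [rho(3) - phi_21 rho(2) - phi_22 rho(1)] / [1 - phi_21 rho(1) - phi_22 rho(2)]
    numerator   = 0.2171 - (-0.080158)(0.3319) - (0.322417)(-0.1183) = 0.28184642
    denominator = 1 - (-0.080158)(-0.1183) - (0.322417)(0.3319) = 0.883507
  phi_33 = 0.28184642 / 0.883507 = 0.319.
Therefore phi_{33} = 0.3190.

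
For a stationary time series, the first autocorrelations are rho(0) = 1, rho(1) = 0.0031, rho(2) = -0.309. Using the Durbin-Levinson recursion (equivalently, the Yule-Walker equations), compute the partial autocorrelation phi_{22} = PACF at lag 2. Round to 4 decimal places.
\phi_{22} = -0.3090

The PACF at lag k is phi_{kk}, the last component of the solution
to the Yule-Walker system G_k phi = r_k where
  (G_k)_{ij} = rho(|i - j|), (r_k)_i = rho(i), i,j = 1..k.
Equivalently, Durbin-Levinson gives phi_{kk} iteratively:
  phi_{11} = rho(1)
  phi_{kk} = [rho(k) - sum_{j=1..k-1} phi_{k-1,j} rho(k-j)]
            / [1 - sum_{j=1..k-1} phi_{k-1,j} rho(j)],
  phi_{k,j} = phi_{k-1,j} - phi_{kk} phi_{k-1,k-j},  j = 1..k-1.
Step k = 1:
  phi_11 = rho(1) = 0.0031.
Step k = 2:
  phi_22 = [rho(2) - phi_11 rho(1)] / [1 - phi_11 rho(1)] = [-0.309 - (0.0031)(0.0031)] / [1 - (0.0031)(0.0031)]
         = -0.30900961 / 0.99999039 = -0.309.
Therefore phi_{22} = -0.3090.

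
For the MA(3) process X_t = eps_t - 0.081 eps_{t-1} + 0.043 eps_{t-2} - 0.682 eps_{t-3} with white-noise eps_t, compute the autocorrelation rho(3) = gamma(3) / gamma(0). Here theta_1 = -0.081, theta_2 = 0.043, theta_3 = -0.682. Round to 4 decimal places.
\rho(3) = -0.4628

For an MA(q) process with theta_0 = 1, the autocovariance is
  gamma(k) = sigma^2 * sum_{i=0..q-k} theta_i * theta_{i+k},
and rho(k) = gamma(k) / gamma(0). Sigma^2 cancels.
  numerator   = (1)*(-0.682) = -0.682.
  denominator = (1)^2 + (-0.081)^2 + (0.043)^2 + (-0.682)^2 = 1.473534.
  rho(3) = -0.682 / 1.473534 = -0.4628.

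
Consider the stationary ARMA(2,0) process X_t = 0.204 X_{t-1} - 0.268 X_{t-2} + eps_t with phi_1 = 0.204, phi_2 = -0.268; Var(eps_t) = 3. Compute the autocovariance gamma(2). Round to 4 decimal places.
\gamma(2) = -0.7803

Multiply the model equation by X_{t-k} and take expectations. With theta_0 = psi_0 = 1 and psi_j the MA(infinity) weights, this gives
  gamma(k) - sum_i phi_i gamma(k-i) = c_k,
  c_k = sigma^2 * sum_{j=k..q} theta_j psi_{j-k}   (c_k = 0 for k > q),
using gamma(-m) = gamma(m).
Pure AR (q = 0): c_0 = sigma^2 = 3, c_k = 0 for k >= 1.
Equations for k = 0, 1, 2 (AR order 2, c_2 = 0):
  (E0) gamma(0) = phi_1 gamma(1) + phi_2 gamma(2) + c_0
  (E1) gamma(1) = phi_1 gamma(0) + phi_2 gamma(1) + c_1
  (E2) gamma(2) = phi_1 gamma(1) + phi_2 gamma(0)
From (E1): gamma(1) = A gamma(0) + B with
  A = phi_1 / (1 - phi_2) = 0.204 / 1.268 = 0.160883,   B = c_1 / (1 - phi_2) = 0 / 1.268 = 0.
Insert (E2) into (E0): gamma(0) (1 - phi_2^2) = phi_1 (1 + phi_2) gamma(1) + c_0.
  phi_1 (1 + phi_2) = (0.204)(0.732) = 0.149328,   1 - phi_2^2 = 0.928176.
Replace gamma(1) by A gamma(0) + B and collect gamma(0):
  gamma(0) [0.928176 - (0.149328)(0.160883)] = c_0 = 3
  gamma(0) * 0.904152 = 3
  gamma(0) = 3 / 0.904152 = 3.318028.
  gamma(1) = A gamma(0) = (0.160883)(3.318028) = 0.533815.
  gamma(2) = phi_1 gamma(1) + phi_2 gamma(0) = (0.204)(0.533815) + (-0.268)(3.318028) = -0.780333.
Therefore gamma(2) = -0.7803 (to 4 decimal places).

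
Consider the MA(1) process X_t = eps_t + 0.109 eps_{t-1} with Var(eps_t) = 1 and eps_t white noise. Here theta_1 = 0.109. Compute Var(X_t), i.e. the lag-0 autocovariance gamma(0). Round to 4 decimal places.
\gamma(0) = 1.0119

For an MA(q) process X_t = eps_t + sum_i theta_i eps_{t-i} with
Var(eps_t) = sigma^2, the variance is
  gamma(0) = sigma^2 * (1 + sum_i theta_i^2).
  sum_i theta_i^2 = (0.109)^2 = 0.011881.
  gamma(0) = 1 * (1 + 0.011881) = 1 * 1.011881 = 1.011881, which rounds to 1.0119.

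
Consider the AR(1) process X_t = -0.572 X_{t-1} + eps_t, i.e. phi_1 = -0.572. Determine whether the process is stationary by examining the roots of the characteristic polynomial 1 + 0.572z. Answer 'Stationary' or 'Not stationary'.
\text{Stationary}

The AR(p) characteristic polynomial is P(z) = 1 + 0.572z.
Stationarity requires all roots to lie outside the unit circle, i.e. |z| > 1 for every root.
This is linear in z: 1 + (0.572) z = 0  =>  z = -1/(0.572) = -1.748252,  |z| = 1.748252.
Moduli of all roots: 1.7483.
All moduli strictly greater than 1? Yes.
Verdict: Stationary.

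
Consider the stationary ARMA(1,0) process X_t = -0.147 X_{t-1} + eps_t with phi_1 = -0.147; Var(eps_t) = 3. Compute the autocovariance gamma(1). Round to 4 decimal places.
\gamma(1) = -0.4507

Multiply the model equation by X_{t-k} and take expectations. With theta_0 = psi_0 = 1 and psi_j the MA(infinity) weights, this gives
  gamma(k) - sum_i phi_i gamma(k-i) = c_k,
  c_k = sigma^2 * sum_{j=k..q} theta_j psi_{j-k}   (c_k = 0 for k > q),
using gamma(-m) = gamma(m).
Pure AR (q = 0): c_0 = sigma^2 = 3, c_k = 0 for k >= 1.
Equations for k = 0 and k = 1 (AR order 1):
  gamma(0) = phi_1 gamma(1) + c_0
  gamma(1) = phi_1 gamma(0) + c_1
Substituting the second into the first: gamma(0) (1 - phi_1^2) = c_0 + phi_1 c_1, so
  gamma(0) = c_0 / (1 - phi_1^2) = 3 / (1 - (-0.147)^2) = 3 / 0.978391 = 3.066259.
  gamma(1) = phi_1 gamma(0) = (-0.147)(3.066259) = -0.45074.
Therefore gamma(1) = -0.4507 (to 4 decimal places).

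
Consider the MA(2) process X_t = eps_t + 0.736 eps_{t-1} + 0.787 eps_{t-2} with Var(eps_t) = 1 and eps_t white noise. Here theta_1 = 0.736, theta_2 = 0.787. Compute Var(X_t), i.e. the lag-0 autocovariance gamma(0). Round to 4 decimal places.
\gamma(0) = 2.1611

For an MA(q) process X_t = eps_t + sum_i theta_i eps_{t-i} with
Var(eps_t) = sigma^2, the variance is
  gamma(0) = sigma^2 * (1 + sum_i theta_i^2).
  sum_i theta_i^2 = (0.736)^2 + (0.787)^2 = 0.541696 + 0.619369 = 1.161065.
  gamma(0) = 1 * (1 + 1.161065) = 1 * 2.161065 = 2.161065, which rounds to 2.1611.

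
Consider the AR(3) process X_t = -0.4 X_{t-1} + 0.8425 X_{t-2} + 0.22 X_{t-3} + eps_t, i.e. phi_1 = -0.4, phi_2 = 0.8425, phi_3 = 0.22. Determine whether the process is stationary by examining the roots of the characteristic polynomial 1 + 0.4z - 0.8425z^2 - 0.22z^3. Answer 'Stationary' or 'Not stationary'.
\text{Not stationary}

The AR(p) characteristic polynomial is P(z) = 1 + 0.4z - 0.8425z^2 - 0.22z^3.
Stationarity requires all roots to lie outside the unit circle, i.e. |z| > 1 for every root.
Degree 3: look for a simple real root z0 first, then factor out (1 - z/z0) and solve the remaining quadratic.
Testing z0 = -4: P(-4) = 1 + (0.4)(-4) + (-0.8425)(-4)^2 + (-0.22)(-4)^3
  = 1 + (-1.6) + (-13.48) + (14.08) = 0.  So z_0 = -4 is a root, |z_0| = 4.
Divide out the factor (1 + 0.25 z) = (1 - z/z0) (since 1/z0 = -0.25):
  P(z) = (1 + 0.25 z)(1 + (0.15) z + (-0.88) z^2)
  [check: z-coef 0.15 - (-0.25) = 0.4; z^2-coef -0.88 - (-0.25)(0.15) = -0.8425; z^3-coef -(-0.25)(-0.88) = -0.22.]
Remaining roots from the quadratic factor 1 + (0.15) z + (-0.88) z^2:
  Set 1 + (0.15) z + (-0.88) z^2 = 0, i.e. a z^2 + b z + c = 0 with a = -0.88, b = 0.15, c = 1.
  Discriminant D = b^2 - 4ac = (0.15)^2 - 4*(-0.88)*1 = 0.0225 - (-3.52) = 3.5425.
  D >= 0, so the roots are real: z = (-b +/- sqrt(D)) / (2a) = (-0.15 +/- 1.882153) / (-1.76).
    z_1 = (-0.15 + 1.882153) / (-1.76) = -0.9842,   |z_1| = 0.9842.
    z_2 = (-0.15 - 1.882153) / (-1.76) = 1.1546,   |z_2| = 1.1546.
Moduli of all roots: 4.0000, 0.9842, 1.1546.
All moduli strictly greater than 1? No.
Verdict: Not stationary.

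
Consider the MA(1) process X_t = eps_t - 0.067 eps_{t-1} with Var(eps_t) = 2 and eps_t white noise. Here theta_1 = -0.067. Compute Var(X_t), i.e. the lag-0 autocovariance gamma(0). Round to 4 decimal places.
\gamma(0) = 2.0090

For an MA(q) process X_t = eps_t + sum_i theta_i eps_{t-i} with
Var(eps_t) = sigma^2, the variance is
  gamma(0) = sigma^2 * (1 + sum_i theta_i^2).
  sum_i theta_i^2 = (-0.067)^2 = 0.004489.
  gamma(0) = 2 * (1 + 0.004489) = 2 * 1.004489 = 2.008978, which rounds to 2.0090.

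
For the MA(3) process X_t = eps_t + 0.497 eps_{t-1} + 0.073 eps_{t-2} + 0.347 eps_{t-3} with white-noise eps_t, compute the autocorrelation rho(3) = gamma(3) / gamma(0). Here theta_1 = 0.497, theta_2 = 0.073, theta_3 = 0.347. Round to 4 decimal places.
\rho(3) = 0.2528

For an MA(q) process with theta_0 = 1, the autocovariance is
  gamma(k) = sigma^2 * sum_{i=0..q-k} theta_i * theta_{i+k},
and rho(k) = gamma(k) / gamma(0). Sigma^2 cancels.
  numerator   = (1)*(0.347) = 0.347.
  denominator = (1)^2 + (0.497)^2 + (0.073)^2 + (0.347)^2 = 1.372747.
  rho(3) = 0.347 / 1.372747 = 0.2528.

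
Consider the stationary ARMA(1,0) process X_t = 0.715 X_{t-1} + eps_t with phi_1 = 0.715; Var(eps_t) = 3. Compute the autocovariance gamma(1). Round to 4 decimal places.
\gamma(1) = 4.3885

Multiply the model equation by X_{t-k} and take expectations. With theta_0 = psi_0 = 1 and psi_j the MA(infinity) weights, this gives
  gamma(k) - sum_i phi_i gamma(k-i) = c_k,
  c_k = sigma^2 * sum_{j=k..q} theta_j psi_{j-k}   (c_k = 0 for k > q),
using gamma(-m) = gamma(m).
Pure AR (q = 0): c_0 = sigma^2 = 3, c_k = 0 for k >= 1.
Equations for k = 0 and k = 1 (AR order 1):
  gamma(0) = phi_1 gamma(1) + c_0
  gamma(1) = phi_1 gamma(0) + c_1
Substituting the second into the first: gamma(0) (1 - phi_1^2) = c_0 + phi_1 c_1, so
  gamma(0) = c_0 / (1 - phi_1^2) = 3 / (1 - (0.715)^2) = 3 / 0.488775 = 6.137793.
  gamma(1) = phi_1 gamma(0) = (0.715)(6.137793) = 4.388522.
Therefore gamma(1) = 4.3885 (to 4 decimal places).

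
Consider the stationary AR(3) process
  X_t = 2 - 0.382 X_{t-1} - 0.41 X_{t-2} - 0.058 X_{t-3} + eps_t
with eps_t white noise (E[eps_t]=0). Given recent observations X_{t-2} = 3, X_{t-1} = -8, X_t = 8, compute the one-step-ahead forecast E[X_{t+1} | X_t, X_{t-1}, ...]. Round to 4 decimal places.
E[X_{t+1} \mid \mathcal F_t] = 2.0500

For an AR(p) model X_t = c + sum_i phi_i X_{t-i} + eps_t, the
one-step-ahead conditional mean is
  E[X_{t+1} | X_t, ...] = c + sum_i phi_i X_{t+1-i}.
Substitute known values:
  E[X_{t+1} | ...] = 2 + (-0.382) * (8) + (-0.41) * (-8) + (-0.058) * (3)
                   = 2.0500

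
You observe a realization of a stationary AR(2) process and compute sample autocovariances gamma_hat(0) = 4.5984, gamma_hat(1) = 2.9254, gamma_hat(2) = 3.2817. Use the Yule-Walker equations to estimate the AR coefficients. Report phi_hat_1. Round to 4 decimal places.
\hat\phi_{1} = 0.3060

The Yule-Walker equations for an AR(p) process read, in matrix form,
  Gamma_p phi = r_p,   with   (Gamma_p)_{ij} = gamma(|i - j|),
                       (r_p)_i = gamma(i),   i,j = 1..p.
Substitute the sample gammas (Toeplitz matrix and right-hand side of size 2):
  Gamma_p = [[4.5984, 2.9254], [2.9254, 4.5984]]
  r_p     = [2.9254, 3.2817]
Written out:
  4.5984 phi_1 + 2.9254 phi_2 = 2.9254
  2.9254 phi_1 + 4.5984 phi_2 = 3.2817
Solve by Cramer's rule:
  det = gamma(0)^2 - gamma(1)^2 = (4.5984)^2 - (2.9254)^2 = 21.14528256 - 8.55796516 = 12.5873174
  phi_hat_1 = [gamma(1) gamma(0) - gamma(1) gamma(2)] / det = [(2.9254)(4.5984) - (2.9254)(3.2817)] / 12.5873174 = 3.85187418 / 12.5873174 = 0.306
  phi_hat_2 = [gamma(0) gamma(2) - gamma(1)^2] / det = [(4.5984)(3.2817) - (2.9254)^2] / 12.5873174 = 6.53260412 / 12.5873174 = 0.519
So phi_hat = [0.3060, 0.5190].
Therefore phi_hat_1 = 0.3060.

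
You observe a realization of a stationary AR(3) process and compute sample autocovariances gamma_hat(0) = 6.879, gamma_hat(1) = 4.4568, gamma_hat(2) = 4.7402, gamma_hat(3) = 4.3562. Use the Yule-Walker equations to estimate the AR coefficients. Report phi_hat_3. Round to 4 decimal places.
\hat\phi_{3} = 0.2050

The Yule-Walker equations for an AR(p) process read, in matrix form,
  Gamma_p phi = r_p,   with   (Gamma_p)_{ij} = gamma(|i - j|),
                       (r_p)_i = gamma(i),   i,j = 1..p.
Substitute the sample gammas (Toeplitz matrix and right-hand side of size 3):
  Gamma_p = [[6.879, 4.4568, 4.7402], [4.4568, 6.879, 4.4568], [4.7402, 4.4568, 6.879]]
  r_p     = [4.4568, 4.7402, 4.3562]
Written out (R1..R3):
  (R1) 6.879 phi_1 + 4.4568 phi_2 + 4.7402 phi_3 = 4.4568
  (R2) 4.4568 phi_1 + 6.879 phi_2 + 4.4568 phi_3 = 4.7402
  (R3) 4.7402 phi_1 + 4.4568 phi_2 + 6.879 phi_3 = 4.3562
Gaussian elimination:
  R2 <- R2 - (4.4568/6.879) R1 = R2 - (0.647885) R1:  3.991507 phi_2 + 1.385696 phi_3 = 1.852707
  R3 <- R3 - (4.7402/6.879) R1 = R3 - (0.689083) R1:  1.385696 phi_2 + 3.61261 phi_3 = 1.285096
  R3 <- R3 - (1.385696/3.991507) R2 = R3 - (0.347161) R2:  3.13155 phi_3 = 0.641908
Back-substitution:
  phi_hat_3 = 0.641908 / 3.13155 = 0.204981
  phi_hat_2 = (1.852707 - (1.385696)(0.204981)) / 3.991507 = 0.393001
  phi_hat_1 = (4.4568 - (4.4568)(0.393001) - (4.7402)(0.204981)) / 6.879 = 0.252017
So phi_hat = [0.2520, 0.3930, 0.2050].
Therefore phi_hat_3 = 0.2050.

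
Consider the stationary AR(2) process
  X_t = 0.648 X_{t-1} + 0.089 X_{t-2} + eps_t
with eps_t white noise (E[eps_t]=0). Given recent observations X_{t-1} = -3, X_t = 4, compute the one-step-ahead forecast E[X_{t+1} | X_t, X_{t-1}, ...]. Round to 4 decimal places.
E[X_{t+1} \mid \mathcal F_t] = 2.3250

For an AR(p) model X_t = c + sum_i phi_i X_{t-i} + eps_t, the
one-step-ahead conditional mean is
  E[X_{t+1} | X_t, ...] = c + sum_i phi_i X_{t+1-i}.
Substitute known values:
  E[X_{t+1} | ...] = (0.648) * (4) + (0.089) * (-3)
                   = 2.3250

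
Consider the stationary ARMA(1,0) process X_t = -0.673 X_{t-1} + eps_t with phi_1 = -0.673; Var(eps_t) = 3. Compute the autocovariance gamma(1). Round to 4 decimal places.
\gamma(1) = -3.6906

Multiply the model equation by X_{t-k} and take expectations. With theta_0 = psi_0 = 1 and psi_j the MA(infinity) weights, this gives
  gamma(k) - sum_i phi_i gamma(k-i) = c_k,
  c_k = sigma^2 * sum_{j=k..q} theta_j psi_{j-k}   (c_k = 0 for k > q),
using gamma(-m) = gamma(m).
Pure AR (q = 0): c_0 = sigma^2 = 3, c_k = 0 for k >= 1.
Equations for k = 0 and k = 1 (AR order 1):
  gamma(0) = phi_1 gamma(1) + c_0
  gamma(1) = phi_1 gamma(0) + c_1
Substituting the second into the first: gamma(0) (1 - phi_1^2) = c_0 + phi_1 c_1, so
  gamma(0) = c_0 / (1 - phi_1^2) = 3 / (1 - (-0.673)^2) = 3 / 0.547071 = 5.483749.
  gamma(1) = phi_1 gamma(0) = (-0.673)(5.483749) = -3.690563.
Therefore gamma(1) = -3.6906 (to 4 decimal places).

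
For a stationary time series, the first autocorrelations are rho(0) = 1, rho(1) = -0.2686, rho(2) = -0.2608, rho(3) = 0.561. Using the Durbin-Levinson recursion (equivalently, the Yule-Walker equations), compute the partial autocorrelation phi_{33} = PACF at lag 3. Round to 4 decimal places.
\phi_{33} = 0.4570

The PACF at lag k is phi_{kk}, the last component of the solution
to the Yule-Walker system G_k phi = r_k where
  (G_k)_{ij} = rho(|i - j|), (r_k)_i = rho(i), i,j = 1..k.
Equivalently, Durbin-Levinson gives phi_{kk} iteratively:
  phi_{11} = rho(1)
  phi_{kk} = [rho(k) - sum_{j=1..k-1} phi_{k-1,j} rho(k-j)]
            / [1 - sum_{j=1..k-1} phi_{k-1,j} rho(j)],
  phi_{k,j} = phi_{k-1,j} - phi_{kk} phi_{k-1,k-j},  j = 1..k-1.
Step k = 1:
  phi_11 = rho(1) = -0.2686.
Step k = 2:
  phi_22 = [rho(2) - phi_11 rho(1)] / [1 - phi_11 rho(1)] = [-0.2608 - (-0.2686)(-0.2686)] / [1 - (-0.2686)(-0.2686)]
         = -0.33294596 / 0.92785404 = -0.358834.
  Update: phi_21 = phi_11 - phi_22 phi_11 = -0.2686 - (-0.358834)(-0.2686) = -0.364983.
Step k = 3:
  phi_33 = [rho(3) - phi_21 rho(2) - phi_22 rho(1)] / [1 - phi_21 rho(1) - phi_22 rho(2)]
    numerator   = 0.561 - (-0.364983)(-0.2608) - (-0.358834)(-0.2686) = 0.36942953
    denominator = 1 - (-0.364983)(-0.2686) - (-0.358834)(-0.2608) = 0.80838157
  phi_33 = 0.36942953 / 0.80838157 = 0.457.
Therefore phi_{33} = 0.4570.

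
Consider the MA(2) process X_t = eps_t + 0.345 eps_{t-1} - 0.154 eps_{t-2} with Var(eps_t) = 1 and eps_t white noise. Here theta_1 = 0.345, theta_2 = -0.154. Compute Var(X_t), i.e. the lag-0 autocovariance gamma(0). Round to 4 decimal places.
\gamma(0) = 1.1427

For an MA(q) process X_t = eps_t + sum_i theta_i eps_{t-i} with
Var(eps_t) = sigma^2, the variance is
  gamma(0) = sigma^2 * (1 + sum_i theta_i^2).
  sum_i theta_i^2 = (0.345)^2 + (-0.154)^2 = 0.119025 + 0.023716 = 0.142741.
  gamma(0) = 1 * (1 + 0.142741) = 1 * 1.142741 = 1.142741, which rounds to 1.1427.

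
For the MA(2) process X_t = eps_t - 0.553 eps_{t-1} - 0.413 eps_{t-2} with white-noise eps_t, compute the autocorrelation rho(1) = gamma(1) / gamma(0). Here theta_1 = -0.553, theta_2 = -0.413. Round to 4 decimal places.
\rho(1) = -0.2199

For an MA(q) process with theta_0 = 1, the autocovariance is
  gamma(k) = sigma^2 * sum_{i=0..q-k} theta_i * theta_{i+k},
and rho(k) = gamma(k) / gamma(0). Sigma^2 cancels.
  numerator   = (1)*(-0.553) + (-0.553)*(-0.413) = -0.324611.
  denominator = (1)^2 + (-0.553)^2 + (-0.413)^2 = 1.476378.
  rho(1) = -0.324611 / 1.476378 = -0.2199.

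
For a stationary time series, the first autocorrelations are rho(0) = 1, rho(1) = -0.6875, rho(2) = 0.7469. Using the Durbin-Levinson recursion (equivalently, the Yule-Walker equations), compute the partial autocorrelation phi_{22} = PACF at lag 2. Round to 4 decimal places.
\phi_{22} = 0.5200

The PACF at lag k is phi_{kk}, the last component of the solution
to the Yule-Walker system G_k phi = r_k where
  (G_k)_{ij} = rho(|i - j|), (r_k)_i = rho(i), i,j = 1..k.
Equivalently, Durbin-Levinson gives phi_{kk} iteratively:
  phi_{11} = rho(1)
  phi_{kk} = [rho(k) - sum_{j=1..k-1} phi_{k-1,j} rho(k-j)]
            / [1 - sum_{j=1..k-1} phi_{k-1,j} rho(j)],
  phi_{k,j} = phi_{k-1,j} - phi_{kk} phi_{k-1,k-j},  j = 1..k-1.
Step k = 1:
  phi_11 = rho(1) = -0.6875.
Step k = 2:
  phi_22 = [rho(2) - phi_11 rho(1)] / [1 - phi_11 rho(1)] = [0.7469 - (-0.6875)(-0.6875)] / [1 - (-0.6875)(-0.6875)]
         = 0.27424375 / 0.52734375 = 0.52.
Therefore phi_{22} = 0.5200.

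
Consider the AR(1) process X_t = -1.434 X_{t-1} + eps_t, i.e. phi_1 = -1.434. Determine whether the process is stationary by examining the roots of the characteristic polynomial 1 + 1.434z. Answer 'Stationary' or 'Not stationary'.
\text{Not stationary}

The AR(p) characteristic polynomial is P(z) = 1 + 1.434z.
Stationarity requires all roots to lie outside the unit circle, i.e. |z| > 1 for every root.
This is linear in z: 1 + (1.434) z = 0  =>  z = -1/(1.434) = -0.69735,  |z| = 0.69735.
Moduli of all roots: 0.6974.
All moduli strictly greater than 1? No.
Verdict: Not stationary.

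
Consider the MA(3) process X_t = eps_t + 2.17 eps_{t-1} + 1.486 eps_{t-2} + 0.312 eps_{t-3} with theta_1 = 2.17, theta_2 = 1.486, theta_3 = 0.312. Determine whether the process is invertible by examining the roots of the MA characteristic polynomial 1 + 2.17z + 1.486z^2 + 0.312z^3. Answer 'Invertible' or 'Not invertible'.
\text{Invertible}

The MA(q) characteristic polynomial is P(z) = 1 + 2.17z + 1.486z^2 + 0.312z^3.
Invertibility requires all roots to lie outside the unit circle, i.e. |z| > 1 for every root.
Degree 3: look for a simple real root z0 first, then factor out (1 - z/z0) and solve the remaining quadratic.
Testing z0 = -1.25: P(-1.25) = 1 + (2.17)(-1.25) + (1.486)(-1.25)^2 + (0.312)(-1.25)^3
  = 1 + (-2.7125) + (2.321875) + (-0.609375) = 0.  So z_0 = -1.25 is a root, |z_0| = 1.25.
Divide out the factor (1 + 0.8 z) = (1 - z/z0) (since 1/z0 = -0.8):
  P(z) = (1 + 0.8 z)(1 + (1.37) z + (0.39) z^2)
  [check: z-coef 1.37 - (-0.8) = 2.17; z^2-coef 0.39 - (-0.8)(1.37) = 1.486; z^3-coef -(-0.8)(0.39) = 0.312.]
Remaining roots from the quadratic factor 1 + (1.37) z + (0.39) z^2:
  Set 1 + (1.37) z + (0.39) z^2 = 0, i.e. a z^2 + b z + c = 0 with a = 0.39, b = 1.37, c = 1.
  Discriminant D = b^2 - 4ac = (1.37)^2 - 4*(0.39)*1 = 1.8769 - (1.56) = 0.3169.
  D >= 0, so the roots are real: z = (-b +/- sqrt(D)) / (2a) = (-1.37 +/- 0.562939) / (0.78).
    z_1 = (-1.37 + 0.562939) / (0.78) = -1.0347,   |z_1| = 1.0347.
    z_2 = (-1.37 - 0.562939) / (0.78) = -2.4781,   |z_2| = 2.4781.
Moduli of all roots: 1.2500, 1.0347, 2.4781.
All moduli strictly greater than 1? Yes.
Verdict: Invertible.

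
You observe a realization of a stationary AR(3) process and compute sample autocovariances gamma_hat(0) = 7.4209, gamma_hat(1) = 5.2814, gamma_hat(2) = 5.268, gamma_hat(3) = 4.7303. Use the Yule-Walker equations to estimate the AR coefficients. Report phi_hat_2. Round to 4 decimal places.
\hat\phi_{2} = 0.3640

The Yule-Walker equations for an AR(p) process read, in matrix form,
  Gamma_p phi = r_p,   with   (Gamma_p)_{ij} = gamma(|i - j|),
                       (r_p)_i = gamma(i),   i,j = 1..p.
Substitute the sample gammas (Toeplitz matrix and right-hand side of size 3):
  Gamma_p = [[7.4209, 5.2814, 5.268], [5.2814, 7.4209, 5.2814], [5.268, 5.2814, 7.4209]]
  r_p     = [5.2814, 5.268, 4.7303]
Written out (R1..R3):
  (R1) 7.4209 phi_1 + 5.2814 phi_2 + 5.268 phi_3 = 5.2814
  (R2) 5.2814 phi_1 + 7.4209 phi_2 + 5.2814 phi_3 = 5.268
  (R3) 5.268 phi_1 + 5.2814 phi_2 + 7.4209 phi_3 = 4.7303
Gaussian elimination:
  R2 <- R2 - (5.2814/7.4209) R1 = R2 - (0.711693) R1:  3.662166 phi_2 + 1.532203 phi_3 = 1.509266
  R3 <- R3 - (5.268/7.4209) R1 = R3 - (0.709887) R1:  1.532203 phi_2 + 3.681216 phi_3 = 0.981103
  R3 <- R3 - (1.532203/3.662166) R2 = R3 - (0.418387) R2:  3.040162 phi_3 = 0.349646
Back-substitution:
  phi_hat_3 = 0.349646 / 3.040162 = 0.115009
  phi_hat_2 = (1.509266 - (1.532203)(0.115009)) / 3.662166 = 0.364006
  phi_hat_1 = (5.2814 - (5.2814)(0.364006) - (5.268)(0.115009)) / 7.4209 = 0.370989
So phi_hat = [0.3710, 0.3640, 0.1150].
Therefore phi_hat_2 = 0.3640.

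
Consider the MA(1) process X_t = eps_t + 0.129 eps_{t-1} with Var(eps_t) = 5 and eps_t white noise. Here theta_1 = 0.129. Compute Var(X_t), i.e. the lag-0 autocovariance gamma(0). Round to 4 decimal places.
\gamma(0) = 5.0832

For an MA(q) process X_t = eps_t + sum_i theta_i eps_{t-i} with
Var(eps_t) = sigma^2, the variance is
  gamma(0) = sigma^2 * (1 + sum_i theta_i^2).
  sum_i theta_i^2 = (0.129)^2 = 0.016641.
  gamma(0) = 5 * (1 + 0.016641) = 5 * 1.016641 = 5.083205, which rounds to 5.0832.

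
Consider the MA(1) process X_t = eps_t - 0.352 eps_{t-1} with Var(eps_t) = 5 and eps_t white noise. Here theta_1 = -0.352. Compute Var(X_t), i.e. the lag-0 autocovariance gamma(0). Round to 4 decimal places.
\gamma(0) = 5.6195

For an MA(q) process X_t = eps_t + sum_i theta_i eps_{t-i} with
Var(eps_t) = sigma^2, the variance is
  gamma(0) = sigma^2 * (1 + sum_i theta_i^2).
  sum_i theta_i^2 = (-0.352)^2 = 0.123904.
  gamma(0) = 5 * (1 + 0.123904) = 5 * 1.123904 = 5.61952, which rounds to 5.6195.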